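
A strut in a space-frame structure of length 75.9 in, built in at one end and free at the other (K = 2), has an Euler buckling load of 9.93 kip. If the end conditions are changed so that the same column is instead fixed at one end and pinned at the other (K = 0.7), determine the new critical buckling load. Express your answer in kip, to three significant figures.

P_cr ≈ 81.1 kip

P_cr ∝ 1/K², so P_cr,new = P_cr,old × (K_old/K_new)² = 9.93 × (2/0.7)²
= 9.93 × 8.163 = 81.1 kip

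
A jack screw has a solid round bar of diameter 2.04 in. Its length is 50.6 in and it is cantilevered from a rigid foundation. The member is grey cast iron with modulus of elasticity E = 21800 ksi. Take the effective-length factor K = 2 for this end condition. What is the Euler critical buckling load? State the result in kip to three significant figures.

I = πd⁴/64 = π×2.04⁴/64 = 0.8501 in⁴
Effective length L_e = K·L = 2 × 50.6 = 101.2 in
P_cr = π²EI / L_e² = π² × 21800×10³ × 0.8501 / 101.2² = 1.786×10^4 lb

P_cr ≈ 17.9 kip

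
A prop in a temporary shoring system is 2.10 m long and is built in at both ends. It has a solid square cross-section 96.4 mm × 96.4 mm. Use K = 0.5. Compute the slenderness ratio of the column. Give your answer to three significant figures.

λ ≈ 37.7

For a square r = a/√12 = 96.4/√12 = 27.83 mm
L_e = K·L = 0.5 × 2.10 m = 1.050 m = 1050.0 mm
λ = L_e / r_min = 1050.0 / 27.83 = 37.7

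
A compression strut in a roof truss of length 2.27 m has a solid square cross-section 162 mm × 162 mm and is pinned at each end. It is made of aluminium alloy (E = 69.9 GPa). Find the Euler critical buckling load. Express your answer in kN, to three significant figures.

I = a⁴/12 = 162⁴/12 = 5.740×10^7 mm⁴
I = 5.740×10^7 mm⁴ = 5.740×10^-5 m⁴
Effective length L_e = K·L = 1 × 2.27 = 2.270 m
P_cr = π²EI / L_e² = π² × 69.9×10⁹ × 5.740×10^-5 / 2.270² = 7.684×10^6 N

P_cr ≈ 7680 kN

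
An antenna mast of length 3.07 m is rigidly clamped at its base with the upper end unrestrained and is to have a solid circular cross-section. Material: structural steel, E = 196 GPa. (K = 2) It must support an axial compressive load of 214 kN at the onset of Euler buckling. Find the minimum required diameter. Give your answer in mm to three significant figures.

L_e = K·L = 2 × 3.07 = 6.140 m
Required I = P_cr·L_e²/(π²E) = 2.140×10^5 × 6.140² / (π² × 1.96×10^11) = 4.171×10^-6 m⁴
I_req = 4.171×10^6 mm⁴
Solid circle: I = πd⁴/64  ⇒  d = (64I/π)^(1/4) = (64×4.171×10^6/π)^(1/4) = 96.0 mm

d ≈ 96.0 mm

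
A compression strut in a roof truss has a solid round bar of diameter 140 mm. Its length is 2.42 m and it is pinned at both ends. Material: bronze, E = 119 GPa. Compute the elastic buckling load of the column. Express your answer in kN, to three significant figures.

I = πd⁴/64 = π×140⁴/64 = 1.886×10^7 mm⁴
I = 1.886×10^7 mm⁴ = 1.886×10^-5 m⁴
Effective length L_e = K·L = 1 × 2.42 = 2.420 m
P_cr = π²EI / L_e² = π² × 119×10⁹ × 1.886×10^-5 / 2.420² = 3.782×10^6 N

P_cr ≈ 3780 kN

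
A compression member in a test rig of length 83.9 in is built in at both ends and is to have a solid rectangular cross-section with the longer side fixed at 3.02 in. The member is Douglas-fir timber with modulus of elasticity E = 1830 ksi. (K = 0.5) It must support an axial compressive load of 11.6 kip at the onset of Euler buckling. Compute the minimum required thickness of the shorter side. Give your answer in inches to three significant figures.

L_e = K·L = 0.5 × 83.9 = 41.95 in
Required I = P_cr·L_e²/(π²E) = 1.160×10^4 × 41.95² / (π² × 1.83×10^6) = 1.130 in⁴
Rectangle, weak axis: I_min = h·b³/12 with h = 3.02 in fixed  ⇒  b = (12I/h)^(1/3) = 1.65 in

b ≈ 1.65 in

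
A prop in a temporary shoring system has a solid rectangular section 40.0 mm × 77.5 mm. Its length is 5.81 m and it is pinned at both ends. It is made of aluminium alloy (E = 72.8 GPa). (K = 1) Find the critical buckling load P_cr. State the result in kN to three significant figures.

Buckling occurs about the weak axis: I_min = h·b³/12 with b = 40.0 mm (the shorter side).
I_min = 77.5×40.0³/12 = 4.133×10^5 mm⁴
I = 4.133×10^5 mm⁴ = 4.133×10^-7 m⁴
Effective length L_e = K·L = 1 × 5.81 = 5.810 m
P_cr = π²EI / L_e² = π² × 72.8×10⁹ × 4.133×10^-7 / 5.810² = 8.798×10^3 N

P_cr ≈ 8.80 kN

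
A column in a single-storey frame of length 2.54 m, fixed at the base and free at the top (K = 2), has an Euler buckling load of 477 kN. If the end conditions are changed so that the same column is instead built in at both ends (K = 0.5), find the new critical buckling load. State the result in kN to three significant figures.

P_cr ∝ 1/K², so P_cr,new = P_cr,old × (K_old/K_new)² = 477 × (2/0.5)²
= 477 × 16.00 = 7630 kN

P_cr ≈ 7630 kN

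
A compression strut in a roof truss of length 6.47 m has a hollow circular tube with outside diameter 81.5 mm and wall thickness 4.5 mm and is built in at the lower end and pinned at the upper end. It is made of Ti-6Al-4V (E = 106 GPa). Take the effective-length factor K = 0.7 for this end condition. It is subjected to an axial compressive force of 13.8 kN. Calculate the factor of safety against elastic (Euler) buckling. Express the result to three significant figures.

n ≈ 2.99

Inner diameter d_i = 81.5 − 2×4.5 = 72.50 mm
I = π(d_o⁴ − d_i⁴)/64 = π(81.5⁴ − 72.50⁴)/64 = 8.095×10^5 mm⁴
I = 8.095×10^5 mm⁴ = 8.095×10^-7 m⁴
Effective length L_e = K·L = 0.7 × 6.47 = 4.529 m
P_cr = π²EI / L_e² = π² × 106×10⁹ × 8.095×10^-7 / 4.529² = 4.129×10^4 N
Factor of safety n = P_cr / P = 41.288 / 13.8 = 2.99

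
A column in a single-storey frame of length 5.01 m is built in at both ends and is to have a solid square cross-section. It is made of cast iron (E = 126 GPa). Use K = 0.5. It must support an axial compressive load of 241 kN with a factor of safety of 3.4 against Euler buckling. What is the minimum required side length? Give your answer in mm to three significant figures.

Required P_cr = n·P = 3.4 × 241 = 819.4 kN
L_e = K·L = 0.5 × 5.01 = 2.505 m
Required I = P_cr·L_e²/(π²E) = 8.194×10^5 × 2.505² / (π² × 1.26×10^11) = 4.135×10^-6 m⁴
I_req = 4.135×10^6 mm⁴
Solid square: I = a⁴/12  ⇒  a = (12I)^(1/4) = (12×4.135×10^6)^(1/4) = 83.9 mm

a ≈ 83.9 mm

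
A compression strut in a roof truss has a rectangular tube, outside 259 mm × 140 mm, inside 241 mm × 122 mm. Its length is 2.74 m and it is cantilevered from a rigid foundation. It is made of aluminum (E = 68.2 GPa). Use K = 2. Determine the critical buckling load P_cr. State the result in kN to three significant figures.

P_cr ≈ 510 kN

Weak-axis I_min = (h_o·b_o³ − h_i·b_i³)/12 with b_o = 140, b_i = 122.0 mm (shorter outer/inner sides).
I_min = (259×140³ − 241.0×122.0³)/12 = 2.276×10^7 mm⁴
I = 2.276×10^7 mm⁴ = 2.276×10^-5 m⁴
Effective length L_e = K·L = 2 × 2.74 = 5.480 m
P_cr = π²EI / L_e² = π² × 68.2×10⁹ × 2.276×10^-5 / 5.480² = 5.101×10^5 N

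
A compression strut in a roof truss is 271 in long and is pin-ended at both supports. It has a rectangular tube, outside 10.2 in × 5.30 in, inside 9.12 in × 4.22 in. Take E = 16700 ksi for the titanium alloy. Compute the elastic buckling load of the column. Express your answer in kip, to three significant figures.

Weak-axis I_min = (h_o·b_o³ − h_i·b_i³)/12 with b_o = 5.30, b_i = 4.220 in (shorter outer/inner sides).
I_min = (10.2×5.30³ − 9.120×4.220³)/12 = 69.43 in⁴
Effective length L_e = K·L = 1 × 271 = 271.0 in
P_cr = π²EI / L_e² = π² × 16700×10³ × 69.43 / 271.0² = 1.558×10^5 lb

P_cr ≈ 156 kip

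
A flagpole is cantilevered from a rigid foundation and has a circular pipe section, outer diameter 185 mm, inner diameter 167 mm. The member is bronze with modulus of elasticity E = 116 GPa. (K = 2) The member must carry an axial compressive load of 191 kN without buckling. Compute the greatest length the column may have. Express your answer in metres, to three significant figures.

L_max ≈ 5.38 m

d_o = 185 mm, d_i = 167 mm
I = π(d_o⁴ − d_i⁴)/64 = π(185⁴ − 167.0⁴)/64 = 1.932×10^7 mm⁴
I = 1.932×10^-5 m⁴
At the buckling limit P_cr = P = 1.910×10^5 N
From P_cr = π²EI/(K·L)²:  L = (1/K)·√(π²EI/P_cr) = (1/2)·√(π²×1.16×10^11×1.932×10^-5/1.910×10^5)
L = 5.38 m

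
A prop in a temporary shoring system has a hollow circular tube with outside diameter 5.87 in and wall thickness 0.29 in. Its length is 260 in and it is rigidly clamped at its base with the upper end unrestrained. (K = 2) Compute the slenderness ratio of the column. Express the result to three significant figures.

Inner diameter d_i = 5.87 − 2×0.29 = 5.290 in
I = π(d_o⁴ − d_i⁴)/64 = π(5.87⁴ − 5.290⁴)/64 = 19.84 in⁴
A = 5.084 in²;  r_min = √(I/A) = √(19.84/5.084) = 1.975 in
L_e = K·L = 2 × 260 = 520.0 in
λ = L_e / r_min = 520.00 / 1.975 = 263

λ ≈ 263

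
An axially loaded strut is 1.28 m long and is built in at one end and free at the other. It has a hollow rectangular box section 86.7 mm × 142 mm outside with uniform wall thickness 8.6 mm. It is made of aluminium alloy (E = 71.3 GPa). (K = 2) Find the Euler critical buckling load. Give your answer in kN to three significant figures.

Inner dimensions: h_i = 142 − 2×8.6 = 124.8 mm, b_i = 86.7 − 2×8.6 = 69.50 mm
Weak-axis I_min = (h_o·b_o³ − h_i·b_i³)/12 with b_o = 86.7, b_i = 69.50 mm (shorter outer/inner sides).
I_min = (142×86.7³ − 124.8×69.50³)/12 = 4.221×10^6 mm⁴
I = 4.221×10^6 mm⁴ = 4.221×10^-6 m⁴
Effective length L_e = K·L = 2 × 1.28 = 2.560 m
P_cr = π²EI / L_e² = π² × 71.3×10⁹ × 4.221×10^-6 / 2.560² = 4.532×10^5 N

P_cr ≈ 453 kN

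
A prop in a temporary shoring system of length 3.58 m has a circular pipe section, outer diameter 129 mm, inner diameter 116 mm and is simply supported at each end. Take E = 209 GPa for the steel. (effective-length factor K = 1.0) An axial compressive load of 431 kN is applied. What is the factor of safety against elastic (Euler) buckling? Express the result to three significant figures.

d_o = 129 mm, d_i = 116 mm
I = π(d_o⁴ − d_i⁴)/64 = π(129⁴ − 116.0⁴)/64 = 4.705×10^6 mm⁴
I = 4.705×10^6 mm⁴ = 4.705×10^-6 m⁴
Effective length L_e = K·L = 1 × 3.58 = 3.580 m
P_cr = π²EI / L_e² = π² × 209×10⁹ × 4.705×10^-6 / 3.580² = 7.573×10^5 N
Factor of safety n = P_cr / P = 757.33 / 431 = 1.76

n ≈ 1.76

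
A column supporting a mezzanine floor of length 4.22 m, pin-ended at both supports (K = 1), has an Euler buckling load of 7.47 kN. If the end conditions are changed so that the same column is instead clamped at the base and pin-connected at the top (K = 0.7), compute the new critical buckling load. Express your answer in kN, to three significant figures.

P_cr ∝ 1/K², so P_cr,new = P_cr,old × (K_old/K_new)² = 7.47 × (1/0.7)²
= 7.47 × 2.041 = 15.2 kN

P_cr ≈ 15.2 kN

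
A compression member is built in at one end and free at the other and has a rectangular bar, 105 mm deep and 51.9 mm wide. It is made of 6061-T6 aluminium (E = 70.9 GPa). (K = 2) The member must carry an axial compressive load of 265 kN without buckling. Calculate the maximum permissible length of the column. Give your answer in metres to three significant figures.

L_max ≈ 0.899 m

Buckling occurs about the weak axis: I_min = h·b³/12 with b = 51.9 mm (the shorter side).
I_min = 105×51.9³/12 = 1.223×10^6 mm⁴
I = 1.223×10^-6 m⁴
At the buckling limit P_cr = P = 2.650×10^5 N
From P_cr = π²EI/(K·L)²:  L = (1/K)·√(π²EI/P_cr) = (1/2)·√(π²×7.09×10^10×1.223×10^-6/2.650×10^5)
L = 0.899 m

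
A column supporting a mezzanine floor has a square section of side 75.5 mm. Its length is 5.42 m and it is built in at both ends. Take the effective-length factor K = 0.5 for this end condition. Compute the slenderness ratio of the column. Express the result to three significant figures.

λ ≈ 124

For a square r = a/√12 = 75.5/√12 = 21.79 mm
L_e = K·L = 0.5 × 5.42 m = 2.710 m = 2710.0 mm
λ = L_e / r_min = 2710.0 / 21.79 = 124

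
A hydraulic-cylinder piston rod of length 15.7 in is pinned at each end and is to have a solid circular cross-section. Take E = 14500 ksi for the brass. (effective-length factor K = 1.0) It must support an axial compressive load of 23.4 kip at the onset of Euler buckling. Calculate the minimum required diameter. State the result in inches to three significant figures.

d ≈ 0.952 in

L_e = K·L = 1 × 15.7 = 15.70 in
Required I = P_cr·L_e²/(π²E) = 2.340×10^4 × 15.70² / (π² × 1.45×10^7) = 4.030×10^-2 in⁴
Solid circle: I = πd⁴/64  ⇒  d = (64I/π)^(1/4) = (64×4.030×10^-2/π)^(1/4) = 0.952 in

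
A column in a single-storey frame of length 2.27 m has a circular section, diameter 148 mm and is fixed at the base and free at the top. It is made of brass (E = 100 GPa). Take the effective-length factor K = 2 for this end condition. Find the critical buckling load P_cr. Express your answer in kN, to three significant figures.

P_cr ≈ 1130 kN

I = πd⁴/64 = π×148⁴/64 = 2.355×10^7 mm⁴
I = 2.355×10^7 mm⁴ = 2.355×10^-5 m⁴
Effective length L_e = K·L = 2 × 2.27 = 4.540 m
P_cr = π²EI / L_e² = π² × 100×10⁹ × 2.355×10^-5 / 4.540² = 1.128×10^6 N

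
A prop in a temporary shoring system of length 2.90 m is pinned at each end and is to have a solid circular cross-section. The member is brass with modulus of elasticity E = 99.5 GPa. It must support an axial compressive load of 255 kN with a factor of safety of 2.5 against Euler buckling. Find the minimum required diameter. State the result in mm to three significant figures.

Required P_cr = n·P = 2.5 × 255 = 637.5 kN
L_e = K·L = 1 × 2.90 = 2.900 m
Required I = P_cr·L_e²/(π²E) = 6.375×10^5 × 2.900² / (π² × 9.95×10^10) = 5.460×10^-6 m⁴
I_req = 5.460×10^6 mm⁴
Solid circle: I = πd⁴/64  ⇒  d = (64I/π)^(1/4) = (64×5.460×10^6/π)^(1/4) = 103 mm

d ≈ 103 mm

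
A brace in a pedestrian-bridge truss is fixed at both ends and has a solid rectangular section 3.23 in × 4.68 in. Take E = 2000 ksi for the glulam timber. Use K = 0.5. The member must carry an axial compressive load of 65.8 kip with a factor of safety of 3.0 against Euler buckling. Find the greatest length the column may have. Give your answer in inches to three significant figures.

L_max ≈ 72.5 in

Buckling occurs about the weak axis: I_min = h·b³/12 with b = 3.23 in (the shorter side).
I_min = 4.68×3.23³/12 = 13.14 in⁴
Required critical load P_cr = n·P = 3.0 × 65.8 = 197.4 kip = 1.974×10^5 lb
From P_cr = π²EI/(K·L)²:  L = (1/K)·√(π²EI/P_cr) = (1/0.5)·√(π²×2.00×10^6×13.14/1.974×10^5)
L = 72.5 in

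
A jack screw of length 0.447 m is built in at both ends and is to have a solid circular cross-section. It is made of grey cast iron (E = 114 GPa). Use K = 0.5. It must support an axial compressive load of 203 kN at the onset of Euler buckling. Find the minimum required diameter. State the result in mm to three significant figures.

L_e = K·L = 0.5 × 0.447 = 0.2235 m
Required I = P_cr·L_e²/(π²E) = 2.030×10^5 × 0.2235² / (π² × 1.14×10^11) = 9.013×10^-9 m⁴
I_req = 9.013×10^3 mm⁴
Solid circle: I = πd⁴/64  ⇒  d = (64I/π)^(1/4) = (64×9.013×10^3/π)^(1/4) = 20.7 mm

d ≈ 20.7 mm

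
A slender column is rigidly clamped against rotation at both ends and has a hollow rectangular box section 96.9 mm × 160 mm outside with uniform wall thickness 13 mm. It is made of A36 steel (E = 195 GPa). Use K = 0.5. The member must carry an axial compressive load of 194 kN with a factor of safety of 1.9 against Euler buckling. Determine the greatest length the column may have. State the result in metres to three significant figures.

L_max ≈ 13.0 m

Inner dimensions: h_i = 160 − 2×13 = 134.0 mm, b_i = 96.9 − 2×13 = 70.90 mm
Weak-axis I_min = (h_o·b_o³ − h_i·b_i³)/12 with b_o = 96.9, b_i = 70.90 mm (shorter outer/inner sides).
I_min = (160×96.9³ − 134.0×70.90³)/12 = 8.152×10^6 mm⁴
I = 8.152×10^-6 m⁴
Required critical load P_cr = n·P = 1.9 × 194 = 368.6 kN = 3.686×10^5 N
From P_cr = π²EI/(K·L)²:  L = (1/K)·√(π²EI/P_cr) = (1/0.5)·√(π²×1.95×10^11×8.152×10^-6/3.686×10^5)
L = 13.0 m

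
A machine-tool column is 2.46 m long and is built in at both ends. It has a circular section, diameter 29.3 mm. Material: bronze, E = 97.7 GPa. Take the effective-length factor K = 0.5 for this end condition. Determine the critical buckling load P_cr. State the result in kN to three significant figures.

I = πd⁴/64 = π×29.3⁴/64 = 3.618×10^4 mm⁴
I = 3.618×10^4 mm⁴ = 3.618×10^-8 m⁴
Effective length L_e = K·L = 0.5 × 2.46 = 1.230 m
P_cr = π²EI / L_e² = π² × 97.7×10⁹ × 3.618×10^-8 / 1.230² = 2.306×10^4 N

P_cr ≈ 23.1 kN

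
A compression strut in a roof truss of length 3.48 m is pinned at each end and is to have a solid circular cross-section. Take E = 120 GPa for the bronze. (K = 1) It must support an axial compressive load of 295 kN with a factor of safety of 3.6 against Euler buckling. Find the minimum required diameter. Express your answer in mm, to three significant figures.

Required P_cr = n·P = 3.6 × 295 = 1062 kN
L_e = K·L = 1 × 3.48 = 3.480 m
Required I = P_cr·L_e²/(π²E) = 1.062×10^6 × 3.480² / (π² × 1.20×10^11) = 1.086×10^-5 m⁴
I_req = 1.086×10^7 mm⁴
Solid circle: I = πd⁴/64  ⇒  d = (64I/π)^(1/4) = (64×1.086×10^7/π)^(1/4) = 122 mm

d ≈ 122 mm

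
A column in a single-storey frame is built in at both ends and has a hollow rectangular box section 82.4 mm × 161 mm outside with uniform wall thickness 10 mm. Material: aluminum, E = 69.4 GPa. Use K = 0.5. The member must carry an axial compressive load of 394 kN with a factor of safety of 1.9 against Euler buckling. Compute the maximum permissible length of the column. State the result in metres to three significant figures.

L_max ≈ 4.13 m

Inner dimensions: h_i = 161 − 2×10 = 141.0 mm, b_i = 82.4 − 2×10 = 62.40 mm
Weak-axis I_min = (h_o·b_o³ − h_i·b_i³)/12 with b_o = 82.4, b_i = 62.40 mm (shorter outer/inner sides).
I_min = (161×82.4³ − 141.0×62.40³)/12 = 4.651×10^6 mm⁴
I = 4.651×10^-6 m⁴
Required critical load P_cr = n·P = 1.9 × 394 = 748.6 kN = 7.486×10^5 N
From P_cr = π²EI/(K·L)²:  L = (1/K)·√(π²EI/P_cr) = (1/0.5)·√(π²×6.94×10^10×4.651×10^-6/7.486×10^5)
L = 4.13 m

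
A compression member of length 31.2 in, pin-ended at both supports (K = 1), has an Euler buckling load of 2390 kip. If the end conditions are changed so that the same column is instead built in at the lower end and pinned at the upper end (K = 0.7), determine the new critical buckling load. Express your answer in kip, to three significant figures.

P_cr ≈ 4880 kip

P_cr ∝ 1/K², so P_cr,new = P_cr,old × (K_old/K_new)² = 2390 × (1/0.7)²
= 2390 × 2.041 = 4880 kip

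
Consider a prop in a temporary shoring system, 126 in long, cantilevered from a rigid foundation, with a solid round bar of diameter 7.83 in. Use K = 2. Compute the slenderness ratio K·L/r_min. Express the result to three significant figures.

λ ≈ 129

I = πd⁴/64 = π×7.83⁴/64 = 184.5 in⁴
A = 48.15 in²;  r_min = √(I/A) = √(184.5/48.15) = 1.958 in
L_e = K·L = 2 × 126 = 252.0 in
λ = L_e / r_min = 252.00 / 1.958 = 129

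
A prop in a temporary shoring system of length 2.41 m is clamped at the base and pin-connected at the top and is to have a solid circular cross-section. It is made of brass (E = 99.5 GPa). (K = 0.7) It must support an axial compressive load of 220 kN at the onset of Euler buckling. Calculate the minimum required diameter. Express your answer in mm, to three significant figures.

d ≈ 60.0 mm

L_e = K·L = 0.7 × 2.41 = 1.687 m
Required I = P_cr·L_e²/(π²E) = 2.200×10^5 × 1.687² / (π² × 9.95×10^10) = 6.376×10^-7 m⁴
I_req = 6.376×10^5 mm⁴
Solid circle: I = πd⁴/64  ⇒  d = (64I/π)^(1/4) = (64×6.376×10^5/π)^(1/4) = 60.0 mm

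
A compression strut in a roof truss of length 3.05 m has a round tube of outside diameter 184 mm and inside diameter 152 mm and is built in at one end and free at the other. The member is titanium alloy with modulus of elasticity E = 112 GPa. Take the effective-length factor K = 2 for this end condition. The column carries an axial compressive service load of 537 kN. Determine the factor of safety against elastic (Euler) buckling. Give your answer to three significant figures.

d_o = 184 mm, d_i = 152 mm
I = π(d_o⁴ − d_i⁴)/64 = π(184⁴ − 152.0⁴)/64 = 3.006×10^7 mm⁴
I = 3.006×10^7 mm⁴ = 3.006×10^-5 m⁴
Effective length L_e = K·L = 2 × 3.05 = 6.100 m
P_cr = π²EI / L_e² = π² × 112×10⁹ × 3.006×10^-5 / 6.100² = 8.931×10^5 N
Factor of safety n = P_cr / P = 893.07 / 537 = 1.66

n ≈ 1.66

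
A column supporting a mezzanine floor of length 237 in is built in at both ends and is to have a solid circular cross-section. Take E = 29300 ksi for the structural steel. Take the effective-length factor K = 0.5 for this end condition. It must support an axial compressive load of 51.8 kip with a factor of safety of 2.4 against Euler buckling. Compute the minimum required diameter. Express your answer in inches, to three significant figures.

d ≈ 3.33 in

Required P_cr = n·P = 2.4 × 51.8 = 124.3 kip
L_e = K·L = 0.5 × 237 = 118.5 in
Required I = P_cr·L_e²/(π²E) = 1.243×10^5 × 118.5² / (π² × 2.93×10^7) = 6.037 in⁴
Solid circle: I = πd⁴/64  ⇒  d = (64I/π)^(1/4) = (64×6.037/π)^(1/4) = 3.33 in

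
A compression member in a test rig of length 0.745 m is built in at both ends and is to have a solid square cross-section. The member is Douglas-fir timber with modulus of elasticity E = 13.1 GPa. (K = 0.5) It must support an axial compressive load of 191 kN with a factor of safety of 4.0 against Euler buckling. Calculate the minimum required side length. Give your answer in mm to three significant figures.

Required P_cr = n·P = 4.0 × 191 = 764.0 kN
L_e = K·L = 0.5 × 0.745 = 0.3725 m
Required I = P_cr·L_e²/(π²E) = 7.640×10^5 × 0.3725² / (π² × 1.31×10^10) = 8.199×10^-7 m⁴
I_req = 8.199×10^5 mm⁴
Solid square: I = a⁴/12  ⇒  a = (12I)^(1/4) = (12×8.199×10^5)^(1/4) = 56.0 mm

a ≈ 56.0 mm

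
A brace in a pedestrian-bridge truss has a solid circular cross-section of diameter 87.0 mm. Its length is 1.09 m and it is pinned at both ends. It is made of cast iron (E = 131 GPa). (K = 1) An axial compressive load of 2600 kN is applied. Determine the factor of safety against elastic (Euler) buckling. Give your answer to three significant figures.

n ≈ 1.18

I = πd⁴/64 = π×87.0⁴/64 = 2.812×10^6 mm⁴
I = 2.812×10^6 mm⁴ = 2.812×10^-6 m⁴
Effective length L_e = K·L = 1 × 1.09 = 1.090 m
P_cr = π²EI / L_e² = π² × 131×10⁹ × 2.812×10^-6 / 1.090² = 3.060×10^6 N
Factor of safety n = P_cr / P = 3060.3 / 2600 = 1.18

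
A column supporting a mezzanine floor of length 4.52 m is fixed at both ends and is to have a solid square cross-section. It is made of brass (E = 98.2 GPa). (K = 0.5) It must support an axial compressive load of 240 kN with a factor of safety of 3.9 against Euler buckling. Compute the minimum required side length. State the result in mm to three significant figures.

a ≈ 87.7 mm

Required P_cr = n·P = 3.9 × 240 = 936.0 kN
L_e = K·L = 0.5 × 4.52 = 2.260 m
Required I = P_cr·L_e²/(π²E) = 9.360×10^5 × 2.260² / (π² × 9.82×10^10) = 4.933×10^-6 m⁴
I_req = 4.933×10^6 mm⁴
Solid square: I = a⁴/12  ⇒  a = (12I)^(1/4) = (12×4.933×10^6)^(1/4) = 87.7 mm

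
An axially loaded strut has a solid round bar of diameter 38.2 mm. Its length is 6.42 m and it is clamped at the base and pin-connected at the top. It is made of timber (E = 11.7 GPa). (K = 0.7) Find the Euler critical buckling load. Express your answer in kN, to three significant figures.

I = πd⁴/64 = π×38.2⁴/64 = 1.045×10^5 mm⁴
I = 1.045×10^5 mm⁴ = 1.045×10^-7 m⁴
Effective length L_e = K·L = 0.7 × 6.42 = 4.494 m
P_cr = π²EI / L_e² = π² × 11.7×10⁹ × 1.045×10^-7 / 4.494² = 597.6 N

P_cr ≈ 0.598 kN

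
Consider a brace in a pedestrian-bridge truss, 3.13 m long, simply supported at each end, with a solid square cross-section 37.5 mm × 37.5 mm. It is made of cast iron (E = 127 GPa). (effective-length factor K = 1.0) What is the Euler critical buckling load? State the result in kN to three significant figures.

P_cr ≈ 21.1 kN

I = a⁴/12 = 37.5⁴/12 = 1.648×10^5 mm⁴
I = 1.648×10^5 mm⁴ = 1.648×10^-7 m⁴
Effective length L_e = K·L = 1 × 3.13 = 3.130 m
P_cr = π²EI / L_e² = π² × 127×10⁹ × 1.648×10^-7 / 3.130² = 2.108×10^4 N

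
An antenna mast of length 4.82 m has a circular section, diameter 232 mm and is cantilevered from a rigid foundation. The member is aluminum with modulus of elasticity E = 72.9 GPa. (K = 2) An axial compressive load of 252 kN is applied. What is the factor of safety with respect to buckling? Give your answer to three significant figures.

n ≈ 4.37

I = πd⁴/64 = π×232⁴/64 = 1.422×10^8 mm⁴
I = 1.422×10^8 mm⁴ = 1.422×10^-4 m⁴
Effective length L_e = K·L = 2 × 4.82 = 9.640 m
P_cr = π²EI / L_e² = π² × 72.9×10⁹ × 1.422×10^-4 / 9.640² = 1.101×10^6 N
Factor of safety n = P_cr / P = 1101.0 / 252 = 4.37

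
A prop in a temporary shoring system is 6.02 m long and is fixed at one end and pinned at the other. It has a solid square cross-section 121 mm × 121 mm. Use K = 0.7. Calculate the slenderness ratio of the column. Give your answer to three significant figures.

For a square r = a/√12 = 121/√12 = 34.93 mm
L_e = K·L = 0.7 × 6.02 m = 4.214 m = 4214.0 mm
λ = L_e / r_min = 4214.0 / 34.93 = 121

λ ≈ 121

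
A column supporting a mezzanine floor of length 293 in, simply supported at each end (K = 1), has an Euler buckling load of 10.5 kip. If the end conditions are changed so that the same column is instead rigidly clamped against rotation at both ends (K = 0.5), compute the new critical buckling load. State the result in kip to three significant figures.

P_cr ≈ 42.0 kip

P_cr ∝ 1/K², so P_cr,new = P_cr,old × (K_old/K_new)² = 10.5 × (1/0.5)²
= 10.5 × 4.000 = 42.0 kip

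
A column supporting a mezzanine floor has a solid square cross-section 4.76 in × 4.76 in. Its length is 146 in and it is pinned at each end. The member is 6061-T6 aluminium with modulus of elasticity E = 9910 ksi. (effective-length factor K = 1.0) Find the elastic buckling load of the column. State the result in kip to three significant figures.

I = a⁴/12 = 4.76⁴/12 = 42.78 in⁴
Effective length L_e = K·L = 1 × 146 = 146.0 in
P_cr = π²EI / L_e² = π² × 9910×10³ × 42.78 / 146.0² = 1.963×10^5 lb

P_cr ≈ 196 kip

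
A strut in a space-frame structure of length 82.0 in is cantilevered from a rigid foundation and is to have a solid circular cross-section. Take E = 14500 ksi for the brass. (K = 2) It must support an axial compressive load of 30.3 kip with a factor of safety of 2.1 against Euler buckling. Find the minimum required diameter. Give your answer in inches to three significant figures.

Required P_cr = n·P = 2.1 × 30.3 = 63.63 kip
L_e = K·L = 2 × 82.0 = 164.0 in
Required I = P_cr·L_e²/(π²E) = 6.363×10^4 × 164.0² / (π² × 1.45×10^7) = 11.96 in⁴
Solid circle: I = πd⁴/64  ⇒  d = (64I/π)^(1/4) = (64×11.96/π)^(1/4) = 3.95 in

d ≈ 3.95 in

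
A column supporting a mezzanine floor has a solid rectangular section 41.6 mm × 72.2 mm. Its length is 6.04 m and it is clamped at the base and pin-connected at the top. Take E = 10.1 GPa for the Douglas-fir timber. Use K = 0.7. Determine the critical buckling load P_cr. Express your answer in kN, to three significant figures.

Buckling occurs about the weak axis: I_min = h·b³/12 with b = 41.6 mm (the shorter side).
I_min = 72.2×41.6³/12 = 4.331×10^5 mm⁴
I = 4.331×10^5 mm⁴ = 4.331×10^-7 m⁴
Effective length L_e = K·L = 0.7 × 6.04 = 4.228 m
P_cr = π²EI / L_e² = π² × 10.1×10⁹ × 4.331×10^-7 / 4.228² = 2.415×10^3 N

P_cr ≈ 2.42 kN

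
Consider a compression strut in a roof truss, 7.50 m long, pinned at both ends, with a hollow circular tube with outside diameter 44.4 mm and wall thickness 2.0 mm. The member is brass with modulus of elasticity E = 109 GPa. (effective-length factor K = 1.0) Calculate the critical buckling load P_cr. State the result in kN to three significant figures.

Inner diameter d_i = 44.4 − 2×2.0 = 40.40 mm
I = π(d_o⁴ − d_i⁴)/64 = π(44.4⁴ − 40.40⁴)/64 = 6.000×10^4 mm⁴
I = 6.000×10^4 mm⁴ = 6.000×10^-8 m⁴
Effective length L_e = K·L = 1 × 7.50 = 7.500 m
P_cr = π²EI / L_e² = π² × 109×10⁹ × 6.000×10^-8 / 7.500² = 1.148×10^3 N

P_cr ≈ 1.15 kN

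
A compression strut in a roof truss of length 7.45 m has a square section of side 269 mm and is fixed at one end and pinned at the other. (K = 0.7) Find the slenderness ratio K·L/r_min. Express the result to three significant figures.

λ ≈ 67.2

For a square r = a/√12 = 269/√12 = 77.65 mm
L_e = K·L = 0.7 × 7.45 m = 5.215 m = 5215.0 mm
λ = L_e / r_min = 5215.0 / 77.65 = 67.2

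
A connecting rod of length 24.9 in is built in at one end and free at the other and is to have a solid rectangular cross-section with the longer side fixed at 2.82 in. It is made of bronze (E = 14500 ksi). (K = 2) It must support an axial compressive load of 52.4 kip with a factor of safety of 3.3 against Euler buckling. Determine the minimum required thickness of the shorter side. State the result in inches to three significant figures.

Required P_cr = n·P = 3.3 × 52.4 = 172.9 kip
L_e = K·L = 2 × 24.9 = 49.80 in
Required I = P_cr·L_e²/(π²E) = 1.729×10^5 × 49.80² / (π² × 1.45×10^7) = 2.997 in⁴
Rectangle, weak axis: I_min = h·b³/12 with h = 2.82 in fixed  ⇒  b = (12I/h)^(1/3) = 2.34 in

b ≈ 2.34 in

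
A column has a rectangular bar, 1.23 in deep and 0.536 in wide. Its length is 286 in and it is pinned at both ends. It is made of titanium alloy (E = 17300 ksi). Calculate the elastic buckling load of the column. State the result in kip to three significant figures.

P_cr ≈ 0.0329 kip

Buckling occurs about the weak axis: I_min = h·b³/12 with b = 0.536 in (the shorter side).
I_min = 1.23×0.536³/12 = 1.578×10^-2 in⁴
Effective length L_e = K·L = 1 × 286 = 286.0 in
P_cr = π²EI / L_e² = π² × 17300×10³ × 1.578×10^-2 / 286.0² = 32.95 lb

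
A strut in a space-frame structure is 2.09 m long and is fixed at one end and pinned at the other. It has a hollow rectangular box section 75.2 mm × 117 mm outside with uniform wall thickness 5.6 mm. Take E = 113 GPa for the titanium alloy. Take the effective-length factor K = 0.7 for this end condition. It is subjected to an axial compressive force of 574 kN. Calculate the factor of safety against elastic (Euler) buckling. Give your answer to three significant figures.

n ≈ 1.67

Inner dimensions: h_i = 117 − 2×5.6 = 105.8 mm, b_i = 75.2 − 2×5.6 = 64.00 mm
Weak-axis I_min = (h_o·b_o³ − h_i·b_i³)/12 with b_o = 75.2, b_i = 64.00 mm (shorter outer/inner sides).
I_min = (117×75.2³ − 105.8×64.00³)/12 = 1.835×10^6 mm⁴
I = 1.835×10^6 mm⁴ = 1.835×10^-6 m⁴
Effective length L_e = K·L = 0.7 × 2.09 = 1.463 m
P_cr = π²EI / L_e² = π² × 113×10⁹ × 1.835×10^-6 / 1.463² = 9.562×10^5 N
Factor of safety n = P_cr / P = 956.17 / 574 = 1.67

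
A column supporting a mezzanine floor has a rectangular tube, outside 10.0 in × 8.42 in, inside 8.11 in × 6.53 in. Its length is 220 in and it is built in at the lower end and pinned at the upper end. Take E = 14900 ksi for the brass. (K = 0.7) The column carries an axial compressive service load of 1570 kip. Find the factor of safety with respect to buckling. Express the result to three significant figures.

Weak-axis I_min = (h_o·b_o³ − h_i·b_i³)/12 with b_o = 8.42, b_i = 6.530 in (shorter outer/inner sides).
I_min = (10.0×8.42³ − 8.110×6.530³)/12 = 309.3 in⁴
Effective length L_e = K·L = 0.7 × 220 = 154.0 in
P_cr = π²EI / L_e² = π² × 14900×10³ × 309.3 / 154.0² = 1.918×10^6 lb
Factor of safety n = P_cr / P = 1917.7 / 1570 = 1.22

n ≈ 1.22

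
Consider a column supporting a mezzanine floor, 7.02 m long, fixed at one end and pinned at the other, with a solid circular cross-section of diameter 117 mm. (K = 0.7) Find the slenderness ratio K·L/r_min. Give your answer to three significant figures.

I = πd⁴/64 = π×117⁴/64 = 9.198×10^6 mm⁴
A = 1.075×10^4 mm²;  r_min = √(I/A) = √(9.198×10^6/1.075×10^4) = 29.25 mm
L_e = K·L = 0.7 × 7.02 m = 4.914 m = 4914.0 mm
λ = L_e / r_min = 4914.0 / 29.25 = 168

λ ≈ 168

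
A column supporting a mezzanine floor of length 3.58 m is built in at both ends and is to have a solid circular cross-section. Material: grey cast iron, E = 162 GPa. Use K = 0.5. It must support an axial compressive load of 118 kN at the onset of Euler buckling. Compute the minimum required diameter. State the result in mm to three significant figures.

L_e = K·L = 0.5 × 3.58 = 1.790 m
Required I = P_cr·L_e²/(π²E) = 1.180×10^5 × 1.790² / (π² × 1.62×10^11) = 2.365×10^-7 m⁴
I_req = 2.365×10^5 mm⁴
Solid circle: I = πd⁴/64  ⇒  d = (64I/π)^(1/4) = (64×2.365×10^5/π)^(1/4) = 46.8 mm

d ≈ 46.8 mm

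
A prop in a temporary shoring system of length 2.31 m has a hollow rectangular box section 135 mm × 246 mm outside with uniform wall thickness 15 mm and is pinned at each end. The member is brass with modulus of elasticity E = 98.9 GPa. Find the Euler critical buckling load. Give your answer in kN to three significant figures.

Inner dimensions: h_i = 246 − 2×15 = 216.0 mm, b_i = 135 − 2×15 = 105.0 mm
Weak-axis I_min = (h_o·b_o³ − h_i·b_i³)/12 with b_o = 135, b_i = 105.0 mm (shorter outer/inner sides).
I_min = (246×135³ − 216.0×105.0³)/12 = 2.960×10^7 mm⁴
I = 2.960×10^7 mm⁴ = 2.960×10^-5 m⁴
Effective length L_e = K·L = 1 × 2.31 = 2.310 m
P_cr = π²EI / L_e² = π² × 98.9×10⁹ × 2.960×10^-5 / 2.310² = 5.415×10^6 N

P_cr ≈ 5410 kN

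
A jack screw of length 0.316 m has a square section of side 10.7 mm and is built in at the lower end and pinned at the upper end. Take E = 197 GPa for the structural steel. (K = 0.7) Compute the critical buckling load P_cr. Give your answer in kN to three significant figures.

I = a⁴/12 = 10.7⁴/12 = 1.092×10^3 mm⁴
I = 1.092×10^3 mm⁴ = 1.092×10^-9 m⁴
Effective length L_e = K·L = 0.7 × 0.316 = 0.2212 m
P_cr = π²EI / L_e² = π² × 197×10⁹ × 1.092×10^-9 / 0.2212² = 4.341×10^4 N

P_cr ≈ 43.4 kN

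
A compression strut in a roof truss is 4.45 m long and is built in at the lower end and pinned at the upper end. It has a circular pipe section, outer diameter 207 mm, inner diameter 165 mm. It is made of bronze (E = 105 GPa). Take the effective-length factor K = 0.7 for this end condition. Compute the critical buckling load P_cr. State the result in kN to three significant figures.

d_o = 207 mm, d_i = 165 mm
I = π(d_o⁴ − d_i⁴)/64 = π(207⁴ − 165.0⁴)/64 = 5.374×10^7 mm⁴
I = 5.374×10^7 mm⁴ = 5.374×10^-5 m⁴
Effective length L_e = K·L = 0.7 × 4.45 = 3.115 m
P_cr = π²EI / L_e² = π² × 105×10⁹ × 5.374×10^-5 / 3.115² = 5.740×10^6 N

P_cr ≈ 5740 kN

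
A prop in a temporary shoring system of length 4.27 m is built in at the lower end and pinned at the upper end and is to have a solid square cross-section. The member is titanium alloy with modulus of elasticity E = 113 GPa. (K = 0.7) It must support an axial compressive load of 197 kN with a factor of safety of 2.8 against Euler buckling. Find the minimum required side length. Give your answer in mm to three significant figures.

a ≈ 85.3 mm

Required P_cr = n·P = 2.8 × 197 = 551.6 kN
L_e = K·L = 0.7 × 4.27 = 2.989 m
Required I = P_cr·L_e²/(π²E) = 5.516×10^5 × 2.989² / (π² × 1.13×10^11) = 4.419×10^-6 m⁴
I_req = 4.419×10^6 mm⁴
Solid square: I = a⁴/12  ⇒  a = (12I)^(1/4) = (12×4.419×10^6)^(1/4) = 85.3 mm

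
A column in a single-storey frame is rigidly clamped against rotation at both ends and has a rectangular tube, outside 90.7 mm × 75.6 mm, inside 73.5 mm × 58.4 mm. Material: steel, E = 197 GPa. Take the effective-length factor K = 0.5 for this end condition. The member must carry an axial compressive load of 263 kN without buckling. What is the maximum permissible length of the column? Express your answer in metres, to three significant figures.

L_max ≈ 7.78 m

Weak-axis I_min = (h_o·b_o³ − h_i·b_i³)/12 with b_o = 75.6, b_i = 58.40 mm (shorter outer/inner sides).
I_min = (90.7×75.6³ − 73.50×58.40³)/12 = 2.046×10^6 mm⁴
I = 2.046×10^-6 m⁴
At the buckling limit P_cr = P = 2.630×10^5 N
From P_cr = π²EI/(K·L)²:  L = (1/K)·√(π²EI/P_cr) = (1/0.5)·√(π²×1.97×10^11×2.046×10^-6/2.630×10^5)
L = 7.78 m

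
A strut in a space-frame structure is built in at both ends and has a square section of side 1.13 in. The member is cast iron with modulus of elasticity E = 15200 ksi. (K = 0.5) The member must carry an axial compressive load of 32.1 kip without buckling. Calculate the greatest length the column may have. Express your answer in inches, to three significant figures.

L_max ≈ 50.4 in

I = a⁴/12 = 1.13⁴/12 = 0.1359 in⁴
At the buckling limit P_cr = P = 3.210×10^4 lb
From P_cr = π²EI/(K·L)²:  L = (1/K)·√(π²EI/P_cr) = (1/0.5)·√(π²×1.52×10^7×0.1359/3.210×10^4)
L = 50.4 in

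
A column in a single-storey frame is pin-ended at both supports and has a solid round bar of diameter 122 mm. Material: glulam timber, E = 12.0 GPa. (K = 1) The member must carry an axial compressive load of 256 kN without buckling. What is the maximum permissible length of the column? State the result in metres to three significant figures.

I = πd⁴/64 = π×122⁴/64 = 1.087×10^7 mm⁴
I = 1.087×10^-5 m⁴
At the buckling limit P_cr = P = 2.560×10^5 N
From P_cr = π²EI/(K·L)²:  L = (1/K)·√(π²EI/P_cr) = (1/1)·√(π²×1.20×10^10×1.087×10^-5/2.560×10^5)
L = 2.24 m

L_max ≈ 2.24 m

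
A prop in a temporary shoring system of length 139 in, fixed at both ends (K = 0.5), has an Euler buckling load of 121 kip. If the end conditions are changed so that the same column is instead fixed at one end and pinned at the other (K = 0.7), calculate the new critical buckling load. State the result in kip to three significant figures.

P_cr ∝ 1/K², so P_cr,new = P_cr,old × (K_old/K_new)² = 121 × (0.5/0.7)²
= 121 × 0.5102 = 61.7 kip

P_cr ≈ 61.7 kip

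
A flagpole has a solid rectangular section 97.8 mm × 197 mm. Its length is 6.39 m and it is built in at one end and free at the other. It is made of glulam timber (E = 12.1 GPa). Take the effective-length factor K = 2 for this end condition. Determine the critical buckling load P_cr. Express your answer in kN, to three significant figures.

Buckling occurs about the weak axis: I_min = h·b³/12 with b = 97.8 mm (the shorter side).
I_min = 197×97.8³/12 = 1.536×10^7 mm⁴
I = 1.536×10^7 mm⁴ = 1.536×10^-5 m⁴
Effective length L_e = K·L = 2 × 6.39 = 12.78 m
P_cr = π²EI / L_e² = π² × 12.1×10⁹ × 1.536×10^-5 / 12.78² = 1.123×10^4 N

P_cr ≈ 11.2 kN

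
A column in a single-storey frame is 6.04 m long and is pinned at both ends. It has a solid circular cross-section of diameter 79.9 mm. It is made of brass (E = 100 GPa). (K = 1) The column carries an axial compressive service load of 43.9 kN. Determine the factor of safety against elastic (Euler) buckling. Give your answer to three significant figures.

n ≈ 1.23

I = πd⁴/64 = π×79.9⁴/64 = 2.001×10^6 mm⁴
I = 2.001×10^6 mm⁴ = 2.001×10^-6 m⁴
Effective length L_e = K·L = 1 × 6.04 = 6.040 m
P_cr = π²EI / L_e² = π² × 100×10⁹ × 2.001×10^-6 / 6.040² = 5.412×10^4 N
Factor of safety n = P_cr / P = 54.123 / 43.9 = 1.23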